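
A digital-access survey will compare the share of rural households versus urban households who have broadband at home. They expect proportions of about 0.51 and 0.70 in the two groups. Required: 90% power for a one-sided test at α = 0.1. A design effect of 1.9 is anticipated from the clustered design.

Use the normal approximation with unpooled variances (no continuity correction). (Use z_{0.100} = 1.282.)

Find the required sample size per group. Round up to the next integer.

n = 160 per group

n = (z_α + z_β)² · [p₁(1−p₁) + p₂(1−p₂)] / (p₁ − p₂)²
  = (1.282 + 1.282)² · (0.51·0.49 + 0.70·0.30) / (-0.19)²
  = (2.564)² · (0.2499 + 0.2100) / 0.0361
  = 6.5741 · 0.4599 / 0.0361
  = 83.75
Design effect: 1.9 × 83.75 = 159.13.
Round up → n = 160 per group.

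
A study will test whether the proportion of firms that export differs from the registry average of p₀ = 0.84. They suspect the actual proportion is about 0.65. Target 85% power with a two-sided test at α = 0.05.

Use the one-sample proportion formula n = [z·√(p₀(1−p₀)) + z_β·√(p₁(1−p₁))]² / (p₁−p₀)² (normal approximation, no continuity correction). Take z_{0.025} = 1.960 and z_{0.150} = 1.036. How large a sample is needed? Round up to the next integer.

n = [z_{α/2}·√(p₀q₀) + z_β·√(p₁q₁)]² / (p₁ − p₀)²
  = [1.960·√(0.84·0.16) + 1.036·√(0.65·0.35)]² / (-0.19)²
  = [1.960·0.3666 + 1.036·0.4770]² / 0.0361
  = [1.2127]² / 0.0361
  = 40.74
Round up → n = 41.

n = 41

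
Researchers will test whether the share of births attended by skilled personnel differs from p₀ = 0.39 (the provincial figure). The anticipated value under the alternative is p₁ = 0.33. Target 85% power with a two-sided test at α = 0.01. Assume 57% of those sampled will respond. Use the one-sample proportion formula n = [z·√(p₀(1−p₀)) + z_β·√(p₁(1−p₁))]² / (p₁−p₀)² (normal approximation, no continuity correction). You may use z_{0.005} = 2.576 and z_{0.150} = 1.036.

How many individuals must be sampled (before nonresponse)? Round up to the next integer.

n = [z_{α/2}·√(p₀q₀) + z_β·√(p₁q₁)]² / (p₁ − p₀)²
  = [2.576·√(0.39·0.61) + 1.036·√(0.33·0.67)]² / (-0.06)²
  = [2.576·0.4877 + 1.036·0.4702]² / 0.0036
  = [1.7436]² / 0.0036
  = 844.47
Adjust for 57% response: 844.47 / 0.57 = 1481.52.
Round up → n = 1482.

n = 1482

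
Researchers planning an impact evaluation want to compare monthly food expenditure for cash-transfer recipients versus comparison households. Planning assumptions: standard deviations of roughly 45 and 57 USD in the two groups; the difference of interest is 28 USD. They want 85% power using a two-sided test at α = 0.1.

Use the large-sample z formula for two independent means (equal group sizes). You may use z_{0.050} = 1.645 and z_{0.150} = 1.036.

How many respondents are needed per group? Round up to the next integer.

n = (z_{α/2} + z_β)² · (σ₁² + σ₂²) / δ²
  = (1.645 + 1.036)² · (45² + 57² = 5274) / 28²
  = 7.1878 · 5274 / 784
  = 48.35
Round up → n = 49 per group.

n = 49 per group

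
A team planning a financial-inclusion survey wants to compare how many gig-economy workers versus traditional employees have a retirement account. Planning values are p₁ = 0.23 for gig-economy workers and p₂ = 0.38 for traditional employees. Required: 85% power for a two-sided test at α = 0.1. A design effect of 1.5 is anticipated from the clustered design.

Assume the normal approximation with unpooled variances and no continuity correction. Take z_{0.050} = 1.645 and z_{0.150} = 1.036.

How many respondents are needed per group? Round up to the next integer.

n = 198 per group

n = (z_{α/2} + z_β)² · [p₁(1−p₁) + p₂(1−p₂)] / (p₁ − p₂)²
  = (1.645 + 1.036)² · (0.23·0.77 + 0.38·0.62) / (-0.15)²
  = (2.681)² · (0.1771 + 0.2356) / 0.0225
  = 7.1878 · 0.4127 / 0.0225
  = 131.84
Design effect: 1.5 × 131.84 = 197.76.
Round up → n = 198 per group.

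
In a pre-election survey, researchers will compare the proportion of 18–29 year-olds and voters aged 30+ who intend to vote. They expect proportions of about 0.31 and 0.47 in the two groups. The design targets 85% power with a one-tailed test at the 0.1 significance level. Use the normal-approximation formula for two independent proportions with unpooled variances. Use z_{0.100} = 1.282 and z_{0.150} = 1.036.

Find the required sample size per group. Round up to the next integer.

n = (z_α + z_β)² · [p₁(1−p₁) + p₂(1−p₂)] / (p₁ − p₂)²
  = (1.282 + 1.036)² · (0.31·0.69 + 0.47·0.53) / (-0.16)²
  = (2.318)² · (0.2139 + 0.2491) / 0.0256
  = 5.3731 · 0.4630 / 0.0256
  = 97.18
Round up → n = 98 per group.

n = 98 per group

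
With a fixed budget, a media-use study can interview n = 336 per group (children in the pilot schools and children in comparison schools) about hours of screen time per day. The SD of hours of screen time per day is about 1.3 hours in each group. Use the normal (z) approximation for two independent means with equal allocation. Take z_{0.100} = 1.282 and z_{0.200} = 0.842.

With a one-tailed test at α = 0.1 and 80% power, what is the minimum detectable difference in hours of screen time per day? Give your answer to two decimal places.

δ = (z_α + z_β) · √((σ₁²+σ₂²)/n)
  = (1.282 + 0.842) · √(3.38/336)
  = 2.124 · √0.01006
  = 2.124 · 0.1003
  = 0.2130

Minimum detectable difference ≈ 0.21 hours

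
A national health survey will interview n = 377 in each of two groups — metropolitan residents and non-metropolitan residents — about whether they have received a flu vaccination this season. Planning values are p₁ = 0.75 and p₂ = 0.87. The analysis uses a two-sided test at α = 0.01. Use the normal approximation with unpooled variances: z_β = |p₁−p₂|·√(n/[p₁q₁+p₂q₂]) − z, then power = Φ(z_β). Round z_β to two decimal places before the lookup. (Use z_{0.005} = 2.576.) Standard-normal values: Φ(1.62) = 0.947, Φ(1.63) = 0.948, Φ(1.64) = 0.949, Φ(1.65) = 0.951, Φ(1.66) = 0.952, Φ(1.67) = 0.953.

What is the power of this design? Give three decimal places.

z_β = |p₁−p₂|·√(n/[p₁q₁+p₂q₂]) − z_{α/2}
    = 0.12 · √(377/0.3006) − 2.576
    = 0.12 · 35.4141 − 2.576
    = 4.2497 − 2.576 = 1.6737 → 1.67
Power = Φ(1.67) = 0.953.

Power ≈ 0.953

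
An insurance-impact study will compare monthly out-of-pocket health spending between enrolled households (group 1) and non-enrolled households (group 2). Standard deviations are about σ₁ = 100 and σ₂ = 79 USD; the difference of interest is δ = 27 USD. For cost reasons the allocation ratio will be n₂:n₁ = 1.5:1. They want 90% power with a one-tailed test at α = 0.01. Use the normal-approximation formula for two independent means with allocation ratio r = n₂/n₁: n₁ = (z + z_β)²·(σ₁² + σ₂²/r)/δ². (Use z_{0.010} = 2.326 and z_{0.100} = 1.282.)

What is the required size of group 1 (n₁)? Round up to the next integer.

n₁ = 253

n₁ = (z_α + z_β)² · (σ₁² + σ₂²/r) / δ²
   = (2.326 + 1.282)² · (100² + 79²/1.5) / 27²
   = 13.0177 · (10000 + 4160.7) / 729
   = 13.0177 · 14160.7 / 729
   = 252.87
Round up → n₁ = 253; n₂ = r·n₁ = 1.5 × 253 = 380.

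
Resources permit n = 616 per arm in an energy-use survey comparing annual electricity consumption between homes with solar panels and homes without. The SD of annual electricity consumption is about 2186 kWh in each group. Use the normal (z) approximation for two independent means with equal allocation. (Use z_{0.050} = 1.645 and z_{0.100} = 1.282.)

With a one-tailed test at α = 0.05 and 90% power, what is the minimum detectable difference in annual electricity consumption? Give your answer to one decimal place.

δ = (z_α + z_β) · √((σ₁²+σ₂²)/n)
  = (1.645 + 1.282) · √(9557192/616)
  = 2.927 · √15514.9
  = 2.927 · 124.5589
  = 364.5839

Minimum detectable difference ≈ 364.6 kWh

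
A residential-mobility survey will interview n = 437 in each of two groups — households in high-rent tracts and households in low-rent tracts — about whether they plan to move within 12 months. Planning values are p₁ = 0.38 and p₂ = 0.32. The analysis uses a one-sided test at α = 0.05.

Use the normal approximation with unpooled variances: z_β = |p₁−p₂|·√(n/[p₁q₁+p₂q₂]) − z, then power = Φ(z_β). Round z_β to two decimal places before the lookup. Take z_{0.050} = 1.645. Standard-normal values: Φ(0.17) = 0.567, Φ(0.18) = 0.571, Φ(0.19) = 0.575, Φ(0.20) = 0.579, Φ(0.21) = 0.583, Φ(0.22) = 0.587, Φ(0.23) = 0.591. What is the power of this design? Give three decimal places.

Power ≈ 0.587

z_β = |p₁−p₂|·√(n/[p₁q₁+p₂q₂]) − z_α
    = 0.06 · √(437/0.4532) − 1.645
    = 0.06 · 31.0524 − 1.645
    = 1.8631 − 1.645 = 0.2181 → 0.22
Power = Φ(0.22) = 0.587.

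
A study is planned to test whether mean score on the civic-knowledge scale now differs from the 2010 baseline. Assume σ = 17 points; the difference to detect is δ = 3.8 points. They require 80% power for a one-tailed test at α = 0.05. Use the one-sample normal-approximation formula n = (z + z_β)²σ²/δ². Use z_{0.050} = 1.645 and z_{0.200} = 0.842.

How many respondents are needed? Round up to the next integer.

n = 124

n = (z_α + z_β)² · σ² / δ²
  = (1.645 + 0.842)² · 17² / 3.8²
  = 6.1852 · 289 / 14.44
  = 123.79
Round up → n = 124.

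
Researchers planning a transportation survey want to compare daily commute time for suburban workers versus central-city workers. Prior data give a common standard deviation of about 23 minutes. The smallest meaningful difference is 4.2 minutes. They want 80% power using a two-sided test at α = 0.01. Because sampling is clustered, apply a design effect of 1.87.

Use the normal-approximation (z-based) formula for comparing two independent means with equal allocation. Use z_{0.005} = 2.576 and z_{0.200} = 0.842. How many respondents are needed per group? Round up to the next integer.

n = (z_{α/2} + z_β)² · (σ₁² + σ₂²) / δ²
  = (2.576 + 0.842)² · (2·23² = 1058) / 4.2²
  = 11.6827 · 1058 / 17.64
  = 700.70
Design effect: 1.87 × 700.70 = 1310.31.
Round up → n = 1311 per group.

n = 1311 per group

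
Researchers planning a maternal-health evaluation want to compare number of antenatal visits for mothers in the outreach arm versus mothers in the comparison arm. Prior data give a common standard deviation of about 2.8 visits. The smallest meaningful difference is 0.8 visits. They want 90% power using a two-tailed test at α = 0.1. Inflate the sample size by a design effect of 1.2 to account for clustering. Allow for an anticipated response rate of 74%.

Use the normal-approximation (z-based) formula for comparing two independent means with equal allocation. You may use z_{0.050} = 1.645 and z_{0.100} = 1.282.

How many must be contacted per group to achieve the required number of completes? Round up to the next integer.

n = (z_{α/2} + z_β)² · (σ₁² + σ₂²) / δ²
  = (1.645 + 1.282)² · (2·2.8² = 15.68) / 0.8²
  = 8.5673 · 15.68 / 0.64
  = 209.90
Design effect: 1.2 × 209.90 = 251.88.
Adjust for 74% response: 251.88 / 0.74 = 340.38.
Round up → n = 341 per group.

n = 341 per group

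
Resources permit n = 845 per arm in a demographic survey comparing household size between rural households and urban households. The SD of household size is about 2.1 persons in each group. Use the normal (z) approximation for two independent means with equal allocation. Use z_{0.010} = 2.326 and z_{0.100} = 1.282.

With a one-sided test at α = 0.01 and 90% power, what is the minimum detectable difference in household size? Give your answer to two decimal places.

δ = (z_α + z_β) · √((σ₁²+σ₂²)/n)
  = (2.326 + 1.282) · √(8.82/845)
  = 3.608 · √0.01044
  = 3.608 · 0.1022
  = 0.3686

Minimum detectable difference ≈ 0.37 persons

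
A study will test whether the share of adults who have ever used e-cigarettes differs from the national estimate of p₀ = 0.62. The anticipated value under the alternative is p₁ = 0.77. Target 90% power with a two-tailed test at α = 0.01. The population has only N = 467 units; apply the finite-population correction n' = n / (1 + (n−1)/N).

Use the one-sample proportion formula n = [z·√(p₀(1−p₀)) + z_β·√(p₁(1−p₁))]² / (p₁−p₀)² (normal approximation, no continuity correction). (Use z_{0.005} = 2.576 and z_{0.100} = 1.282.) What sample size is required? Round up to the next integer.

n = 110

n = [z_{α/2}·√(p₀q₀) + z_β·√(p₁q₁)]² / (p₁ − p₀)²
  = [2.576·√(0.62·0.38) + 1.282·√(0.77·0.23)]² / (0.15)²
  = [2.576·0.4854 + 1.282·0.4208]² / 0.0225
  = [1.7899]² / 0.0225
  = 142.38
Finite-population correction (N = 467): 142.38 / (1 + (142.38 − 1)/467) = 109.29.
Round up → n = 110.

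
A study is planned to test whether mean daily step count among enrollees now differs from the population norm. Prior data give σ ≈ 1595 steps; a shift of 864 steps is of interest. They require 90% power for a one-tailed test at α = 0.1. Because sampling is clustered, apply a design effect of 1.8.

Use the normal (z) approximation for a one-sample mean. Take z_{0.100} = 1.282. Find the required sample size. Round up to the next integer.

n = 41

n = (z_α + z_β)² · σ² / δ²
  = (1.282 + 1.282)² · 1595² / 864²
  = 6.5741 · 2544025 / 746496
  = 22.40
Design effect: 1.8 × 22.40 = 40.33.
Round up → n = 41.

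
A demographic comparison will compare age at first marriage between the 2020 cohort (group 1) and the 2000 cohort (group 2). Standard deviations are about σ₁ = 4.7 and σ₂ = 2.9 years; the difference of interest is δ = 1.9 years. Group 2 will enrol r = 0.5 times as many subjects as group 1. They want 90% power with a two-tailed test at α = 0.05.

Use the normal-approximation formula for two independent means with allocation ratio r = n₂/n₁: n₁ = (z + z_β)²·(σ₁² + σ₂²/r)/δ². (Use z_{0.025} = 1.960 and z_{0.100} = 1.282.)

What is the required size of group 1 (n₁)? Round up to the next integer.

n₁ = 114

n₁ = (z_{α/2} + z_β)² · (σ₁² + σ₂²/r) / δ²
   = (1.960 + 1.282)² · (4.7² + 2.9²/0.5) / 1.9²
   = 10.5106 · (22.09 + 16.82) / 3.61
   = 10.5106 · 38.91 / 3.61
   = 113.29
Round up → n₁ = 114; n₂ = r·n₁ = 0.5 × 114 = 57.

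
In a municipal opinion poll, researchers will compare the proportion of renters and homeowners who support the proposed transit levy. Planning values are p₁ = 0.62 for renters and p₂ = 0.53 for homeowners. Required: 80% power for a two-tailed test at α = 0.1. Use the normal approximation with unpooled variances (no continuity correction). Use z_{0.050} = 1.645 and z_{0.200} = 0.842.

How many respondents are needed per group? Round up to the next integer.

n = (z_{α/2} + z_β)² · [p₁(1−p₁) + p₂(1−p₂)] / (p₁ − p₂)²
  = (1.645 + 0.842)² · (0.62·0.38 + 0.53·0.47) / (0.09)²
  = (2.487)² · (0.2356 + 0.2491) / 0.0081
  = 6.1852 · 0.4847 / 0.0081
  = 370.12
Round up → n = 371 per group.

n = 371 per group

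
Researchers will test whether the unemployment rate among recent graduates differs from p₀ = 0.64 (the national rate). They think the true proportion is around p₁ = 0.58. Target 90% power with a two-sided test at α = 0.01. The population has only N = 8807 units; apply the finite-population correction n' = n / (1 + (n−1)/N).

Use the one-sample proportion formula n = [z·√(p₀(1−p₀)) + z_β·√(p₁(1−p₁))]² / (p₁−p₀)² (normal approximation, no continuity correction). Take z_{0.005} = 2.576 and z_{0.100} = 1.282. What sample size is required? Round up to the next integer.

n = [z_{α/2}·√(p₀q₀) + z_β·√(p₁q₁)]² / (p₁ − p₀)²
  = [2.576·√(0.64·0.36) + 1.282·√(0.58·0.42)]² / (-0.06)²
  = [2.576·0.4800 + 1.282·0.4936]² / 0.0036
  = [1.8692]² / 0.0036
  = 970.55
Finite-population correction (N = 8807): 970.55 / (1 + (970.55 − 1)/8807) = 874.30.
Round up → n = 875.

n = 875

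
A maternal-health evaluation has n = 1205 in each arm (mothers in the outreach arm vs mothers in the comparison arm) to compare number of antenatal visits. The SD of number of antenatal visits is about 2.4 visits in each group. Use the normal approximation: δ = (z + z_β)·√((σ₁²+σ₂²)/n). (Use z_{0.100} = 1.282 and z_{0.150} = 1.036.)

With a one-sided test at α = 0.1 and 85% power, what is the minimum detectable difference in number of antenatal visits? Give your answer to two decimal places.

Minimum detectable difference ≈ 0.23 visits

δ = (z_α + z_β) · √((σ₁²+σ₂²)/n)
  = (1.282 + 1.036) · √(11.52/1205)
  = 2.318 · √0.00956
  = 2.318 · 0.0978
  = 0.2266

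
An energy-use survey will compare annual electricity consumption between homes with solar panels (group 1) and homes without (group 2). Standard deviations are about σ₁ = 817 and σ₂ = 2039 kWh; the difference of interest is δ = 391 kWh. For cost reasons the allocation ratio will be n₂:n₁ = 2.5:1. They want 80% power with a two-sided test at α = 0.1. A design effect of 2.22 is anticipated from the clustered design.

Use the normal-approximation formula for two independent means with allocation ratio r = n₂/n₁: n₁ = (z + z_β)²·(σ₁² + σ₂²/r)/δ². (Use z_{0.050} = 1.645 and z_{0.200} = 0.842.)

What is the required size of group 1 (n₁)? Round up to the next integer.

n₁ = 210

n₁ = (z_{α/2} + z_β)² · (σ₁² + σ₂²/r) / δ²
   = (1.645 + 0.842)² · (817² + 2039²/2.5) / 391²
   = 6.1852 · (667489 + 1663008.4) / 152881
   = 6.1852 · 2330497.4 / 152881
   = 94.29
Design effect: 2.22 × 94.29 = 209.31.
Round up → n₁ = 210; n₂ = r·n₁ = 2.5 × 210 = 525.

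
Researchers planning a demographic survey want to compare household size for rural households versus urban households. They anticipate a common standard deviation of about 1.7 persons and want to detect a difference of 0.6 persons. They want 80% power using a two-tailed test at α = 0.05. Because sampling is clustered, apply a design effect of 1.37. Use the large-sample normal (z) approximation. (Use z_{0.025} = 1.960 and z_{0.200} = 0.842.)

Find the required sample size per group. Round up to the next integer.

n = (z_{α/2} + z_β)² · (σ₁² + σ₂²) / δ²
  = (1.960 + 0.842)² · (2·1.7² = 5.78) / 0.6²
  = 7.8512 · 5.78 / 0.36
  = 126.06
Design effect: 1.37 × 126.06 = 172.70.
Round up → n = 173 per group.

n = 173 per group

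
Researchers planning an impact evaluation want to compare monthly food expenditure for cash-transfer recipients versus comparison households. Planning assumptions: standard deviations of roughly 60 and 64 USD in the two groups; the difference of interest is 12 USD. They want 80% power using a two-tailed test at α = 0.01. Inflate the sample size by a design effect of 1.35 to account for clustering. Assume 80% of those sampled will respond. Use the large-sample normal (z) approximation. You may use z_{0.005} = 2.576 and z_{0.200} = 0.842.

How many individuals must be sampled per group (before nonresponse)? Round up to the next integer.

n = 1054 per group

n = (z_{α/2} + z_β)² · (σ₁² + σ₂²) / δ²
  = (2.576 + 0.842)² · (60² + 64² = 7696) / 12²
  = 11.6827 · 7696 / 144
  = 624.38
Design effect: 1.35 × 624.38 = 842.91.
Adjust for 80% response: 842.91 / 0.80 = 1053.64.
Round up → n = 1054 per group.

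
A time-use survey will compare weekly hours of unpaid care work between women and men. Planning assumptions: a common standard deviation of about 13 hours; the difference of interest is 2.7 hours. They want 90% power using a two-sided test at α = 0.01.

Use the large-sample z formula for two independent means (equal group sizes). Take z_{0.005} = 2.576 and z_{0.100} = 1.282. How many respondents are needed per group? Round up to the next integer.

n = (z_{α/2} + z_β)² · (σ₁² + σ₂²) / δ²
  = (2.576 + 1.282)² · (2·13² = 338) / 2.7²
  = 14.8842 · 338 / 7.29
  = 690.10
Round up → n = 691 per group.

n = 691 per group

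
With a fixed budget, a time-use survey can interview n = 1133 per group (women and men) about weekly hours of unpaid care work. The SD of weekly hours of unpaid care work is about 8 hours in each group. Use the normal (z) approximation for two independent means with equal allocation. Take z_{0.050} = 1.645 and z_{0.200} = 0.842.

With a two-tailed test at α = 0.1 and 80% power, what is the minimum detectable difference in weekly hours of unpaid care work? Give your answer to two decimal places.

Minimum detectable difference ≈ 0.84 hours

δ = (z_{α/2} + z_β) · √((σ₁²+σ₂²)/n)
  = (1.645 + 0.842) · √(128/1133)
  = 2.487 · √0.11297
  = 2.487 · 0.3361
  = 0.8359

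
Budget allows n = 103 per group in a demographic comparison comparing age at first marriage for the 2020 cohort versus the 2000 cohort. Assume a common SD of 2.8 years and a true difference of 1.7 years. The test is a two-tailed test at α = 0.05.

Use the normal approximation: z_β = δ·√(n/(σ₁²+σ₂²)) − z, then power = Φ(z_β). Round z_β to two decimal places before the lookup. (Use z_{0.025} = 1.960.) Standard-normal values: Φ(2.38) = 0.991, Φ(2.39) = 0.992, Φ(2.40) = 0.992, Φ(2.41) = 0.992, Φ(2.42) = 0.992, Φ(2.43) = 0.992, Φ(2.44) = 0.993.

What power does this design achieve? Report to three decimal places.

z_β = δ·√(n/(σ₁²+σ₂²)) − z_{α/2}
    = 1.7 · √(103/15.68) − 1.960
    = 1.7 · 2.56298 − 1.960
    = 4.3571 − 1.960 = 2.3971 → 2.40
Power = Φ(2.40) = 0.992.

Power ≈ 0.992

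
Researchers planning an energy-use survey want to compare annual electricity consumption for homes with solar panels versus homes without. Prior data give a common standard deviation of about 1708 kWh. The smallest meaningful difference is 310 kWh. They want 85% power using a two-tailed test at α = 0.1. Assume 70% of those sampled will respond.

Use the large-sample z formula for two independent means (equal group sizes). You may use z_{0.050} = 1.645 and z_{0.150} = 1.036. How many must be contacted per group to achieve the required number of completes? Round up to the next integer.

n = (z_{α/2} + z_β)² · (σ₁² + σ₂²) / δ²
  = (1.645 + 1.036)² · (2·1708² = 5834528) / 310²
  = 7.1878 · 5834528 / 96100
  = 436.39
Adjust for 70% response: 436.39 / 0.70 = 623.42.
Round up → n = 624 per group.

n = 624 per group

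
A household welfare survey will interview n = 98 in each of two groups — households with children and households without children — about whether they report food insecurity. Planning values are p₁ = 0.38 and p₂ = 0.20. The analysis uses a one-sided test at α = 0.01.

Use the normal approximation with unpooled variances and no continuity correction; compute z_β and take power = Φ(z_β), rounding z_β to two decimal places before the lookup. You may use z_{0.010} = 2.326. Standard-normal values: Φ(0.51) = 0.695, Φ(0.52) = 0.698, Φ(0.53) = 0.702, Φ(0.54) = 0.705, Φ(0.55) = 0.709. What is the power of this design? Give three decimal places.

Power ≈ 0.695

z_β = |p₁−p₂|·√(n/[p₁q₁+p₂q₂]) − z_α
    = 0.18 · √(98/0.3956) − 2.326
    = 0.18 · 15.7393 − 2.326
    = 2.8331 − 2.326 = 0.5071 → 0.51
Power = Φ(0.51) = 0.695.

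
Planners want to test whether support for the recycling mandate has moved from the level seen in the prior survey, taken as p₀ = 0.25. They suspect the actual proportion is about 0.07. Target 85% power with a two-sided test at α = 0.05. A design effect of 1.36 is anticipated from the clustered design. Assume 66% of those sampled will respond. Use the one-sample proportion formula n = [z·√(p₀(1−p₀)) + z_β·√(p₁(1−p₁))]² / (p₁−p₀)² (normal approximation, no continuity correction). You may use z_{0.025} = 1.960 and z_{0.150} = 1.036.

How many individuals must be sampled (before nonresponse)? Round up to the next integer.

n = [z_{α/2}·√(p₀q₀) + z_β·√(p₁q₁)]² / (p₁ − p₀)²
  = [1.960·√(0.25·0.75) + 1.036·√(0.07·0.93)]² / (-0.18)²
  = [1.960·0.4330 + 1.036·0.2551]² / 0.0324
  = [1.1130]² / 0.0324
  = 38.24
Design effect: 1.36 × 38.24 = 52.00.
Adjust for 66% response: 52.00 / 0.66 = 78.79.
Round up → n = 79.

n = 79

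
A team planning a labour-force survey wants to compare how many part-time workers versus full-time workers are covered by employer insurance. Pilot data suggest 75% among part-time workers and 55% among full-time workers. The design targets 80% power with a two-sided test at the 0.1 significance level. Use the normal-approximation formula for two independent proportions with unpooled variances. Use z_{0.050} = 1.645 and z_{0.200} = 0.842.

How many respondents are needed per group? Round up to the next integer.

n = 68 per group

n = (z_{α/2} + z_β)² · [p₁(1−p₁) + p₂(1−p₂)] / (p₁ − p₂)²
  = (1.645 + 0.842)² · (0.75·0.25 + 0.55·0.45) / (0.20)²
  = (2.487)² · (0.1875 + 0.2475) / 0.0400
  = 6.1852 · 0.4350 / 0.0400
  = 67.26
Round up → n = 68 per group.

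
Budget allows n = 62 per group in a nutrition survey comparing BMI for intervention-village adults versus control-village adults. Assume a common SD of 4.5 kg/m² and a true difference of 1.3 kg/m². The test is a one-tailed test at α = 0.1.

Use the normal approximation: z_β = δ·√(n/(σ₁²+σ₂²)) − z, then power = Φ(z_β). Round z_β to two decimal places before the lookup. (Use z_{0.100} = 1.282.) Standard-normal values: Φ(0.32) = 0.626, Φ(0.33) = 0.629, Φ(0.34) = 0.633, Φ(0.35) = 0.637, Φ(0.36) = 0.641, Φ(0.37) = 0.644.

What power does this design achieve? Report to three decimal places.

z_β = δ·√(n/(σ₁²+σ₂²)) − z_α
    = 1.3 · √(62/40.5) − 1.282
    = 1.3 · 1.23728 − 1.282
    = 1.6085 − 1.282 = 0.3265 → 0.33
Power = Φ(0.33) = 0.629.

Power ≈ 0.629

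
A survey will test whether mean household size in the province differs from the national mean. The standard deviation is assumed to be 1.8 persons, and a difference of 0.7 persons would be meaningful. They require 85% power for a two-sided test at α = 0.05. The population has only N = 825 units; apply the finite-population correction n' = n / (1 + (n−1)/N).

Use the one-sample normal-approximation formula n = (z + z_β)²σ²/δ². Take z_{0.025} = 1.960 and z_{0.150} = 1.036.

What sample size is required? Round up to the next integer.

n = 56

n = (z_{α/2} + z_β)² · σ² / δ²
  = (1.960 + 1.036)² · 1.8² / 0.7²
  = 8.9760 · 3.24 / 0.49
  = 59.35
Finite-population correction (N = 825): 59.35 / (1 + (59.35 − 1)/825) = 55.43.
Round up → n = 56.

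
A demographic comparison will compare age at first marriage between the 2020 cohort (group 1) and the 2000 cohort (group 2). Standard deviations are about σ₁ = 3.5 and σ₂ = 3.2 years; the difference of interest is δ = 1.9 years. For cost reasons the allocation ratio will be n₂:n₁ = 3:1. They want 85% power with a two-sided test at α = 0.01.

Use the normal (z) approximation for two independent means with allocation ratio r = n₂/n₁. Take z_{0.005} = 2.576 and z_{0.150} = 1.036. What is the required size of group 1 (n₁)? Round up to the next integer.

n₁ = (z_{α/2} + z_β)² · (σ₁² + σ₂²/r) / δ²
   = (2.576 + 1.036)² · (3.5² + 3.2²/3) / 1.9²
   = 13.0465 · (12.25 + 3.4133) / 3.61
   = 13.0465 · 15.6633 / 3.61
   = 56.61
Round up → n₁ = 57; n₂ = r·n₁ = 3 × 57 = 171.

n₁ = 57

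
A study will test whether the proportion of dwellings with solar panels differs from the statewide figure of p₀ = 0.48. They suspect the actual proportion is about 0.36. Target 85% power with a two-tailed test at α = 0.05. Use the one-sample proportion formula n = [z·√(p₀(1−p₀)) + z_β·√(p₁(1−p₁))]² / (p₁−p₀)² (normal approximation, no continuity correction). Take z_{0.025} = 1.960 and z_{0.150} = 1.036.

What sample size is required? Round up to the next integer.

n = 152

n = [z_{α/2}·√(p₀q₀) + z_β·√(p₁q₁)]² / (p₁ − p₀)²
  = [1.960·√(0.48·0.52) + 1.036·√(0.36·0.64)]² / (-0.12)²
  = [1.960·0.4996 + 1.036·0.4800]² / 0.0144
  = [1.4765]² / 0.0144
  = 151.39
Round up → n = 152.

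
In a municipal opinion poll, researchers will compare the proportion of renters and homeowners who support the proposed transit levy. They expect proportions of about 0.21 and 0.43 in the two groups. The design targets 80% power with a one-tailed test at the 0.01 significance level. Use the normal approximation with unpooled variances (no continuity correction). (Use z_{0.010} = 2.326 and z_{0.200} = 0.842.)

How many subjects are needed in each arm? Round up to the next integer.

n = 86 per group

n = (z_α + z_β)² · [p₁(1−p₁) + p₂(1−p₂)] / (p₁ − p₂)²
  = (2.326 + 0.842)² · (0.21·0.79 + 0.43·0.57) / (-0.22)²
  = (3.168)² · (0.1659 + 0.2451) / 0.0484
  = 10.0362 · 0.4110 / 0.0484
  = 85.22
Round up → n = 86 per group.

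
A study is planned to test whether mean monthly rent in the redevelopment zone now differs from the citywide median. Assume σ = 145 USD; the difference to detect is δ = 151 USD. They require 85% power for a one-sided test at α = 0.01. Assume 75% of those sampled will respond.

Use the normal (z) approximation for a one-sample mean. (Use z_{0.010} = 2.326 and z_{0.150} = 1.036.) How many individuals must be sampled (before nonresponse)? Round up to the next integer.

n = (z_α + z_β)² · σ² / δ²
  = (2.326 + 1.036)² · 145² / 151²
  = 11.3030 · 21025 / 22801
  = 10.42
Adjust for 75% response: 10.42 / 0.75 = 13.90.
Round up → n = 14.

n = 14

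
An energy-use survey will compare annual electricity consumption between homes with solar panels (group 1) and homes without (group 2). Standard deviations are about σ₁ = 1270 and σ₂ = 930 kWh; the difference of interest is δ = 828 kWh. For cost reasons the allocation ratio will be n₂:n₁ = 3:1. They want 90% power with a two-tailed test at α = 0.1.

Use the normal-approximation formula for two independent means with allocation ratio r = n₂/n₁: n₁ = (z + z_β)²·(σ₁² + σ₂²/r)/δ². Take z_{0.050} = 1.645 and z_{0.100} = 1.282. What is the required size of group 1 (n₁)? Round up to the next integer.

n₁ = (z_{α/2} + z_β)² · (σ₁² + σ₂²/r) / δ²
   = (1.645 + 1.282)² · (1270² + 930²/3) / 828²
   = 8.5673 · (1612900 + 288300) / 685584
   = 8.5673 · 1901200 / 685584
   = 23.76
Round up → n₁ = 24; n₂ = r·n₁ = 3 × 24 = 72.

n₁ = 24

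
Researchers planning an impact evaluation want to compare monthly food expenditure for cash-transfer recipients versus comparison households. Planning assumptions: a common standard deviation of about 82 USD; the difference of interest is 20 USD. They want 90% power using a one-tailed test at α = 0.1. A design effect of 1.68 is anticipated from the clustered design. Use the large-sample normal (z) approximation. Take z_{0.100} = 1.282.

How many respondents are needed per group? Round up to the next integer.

n = 372 per group

n = (z_α + z_β)² · (σ₁² + σ₂²) / δ²
  = (1.282 + 1.282)² · (2·82² = 13448) / 20²
  = 6.5741 · 13448 / 400
  = 221.02
Design effect: 1.68 × 221.02 = 371.32.
Round up → n = 372 per group.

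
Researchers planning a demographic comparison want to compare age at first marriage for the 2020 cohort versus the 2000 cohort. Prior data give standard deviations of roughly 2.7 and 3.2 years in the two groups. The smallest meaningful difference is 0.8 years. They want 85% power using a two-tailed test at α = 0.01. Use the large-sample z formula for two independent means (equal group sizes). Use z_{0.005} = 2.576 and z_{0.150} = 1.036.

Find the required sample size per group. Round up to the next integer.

n = 358 per group

n = (z_{α/2} + z_β)² · (σ₁² + σ₂²) / δ²
  = (2.576 + 1.036)² · (2.7² + 3.2² = 17.53) / 0.8²
  = 13.0465 · 17.53 / 0.64
  = 357.35
Round up → n = 358 per group.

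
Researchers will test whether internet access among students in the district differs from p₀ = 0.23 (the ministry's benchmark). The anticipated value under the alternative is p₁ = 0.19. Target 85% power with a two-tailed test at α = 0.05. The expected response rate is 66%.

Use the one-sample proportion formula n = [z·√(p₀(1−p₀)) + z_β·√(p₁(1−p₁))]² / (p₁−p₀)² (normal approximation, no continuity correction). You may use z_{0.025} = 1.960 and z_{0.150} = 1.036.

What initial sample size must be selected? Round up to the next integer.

n = 1436

n = [z_{α/2}·√(p₀q₀) + z_β·√(p₁q₁)]² / (p₁ − p₀)²
  = [1.960·√(0.23·0.77) + 1.036·√(0.19·0.81)]² / (-0.04)²
  = [1.960·0.4208 + 1.036·0.3923]² / 0.0016
  = [1.2313]² / 0.0016
  = 947.49
Adjust for 66% response: 947.49 / 0.66 = 1435.60.
Round up → n = 1436.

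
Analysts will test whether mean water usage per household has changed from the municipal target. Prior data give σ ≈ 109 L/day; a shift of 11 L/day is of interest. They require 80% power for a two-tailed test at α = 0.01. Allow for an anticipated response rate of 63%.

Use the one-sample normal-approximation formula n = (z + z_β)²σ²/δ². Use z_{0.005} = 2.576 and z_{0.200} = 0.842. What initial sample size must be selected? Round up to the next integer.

n = (z_{α/2} + z_β)² · σ² / δ²
  = (2.576 + 0.842)² · 109² / 11²
  = 11.6827 · 11881 / 121
  = 1147.13
Adjust for 63% response: 1147.13 / 0.63 = 1820.84.
Round up → n = 1821.

n = 1821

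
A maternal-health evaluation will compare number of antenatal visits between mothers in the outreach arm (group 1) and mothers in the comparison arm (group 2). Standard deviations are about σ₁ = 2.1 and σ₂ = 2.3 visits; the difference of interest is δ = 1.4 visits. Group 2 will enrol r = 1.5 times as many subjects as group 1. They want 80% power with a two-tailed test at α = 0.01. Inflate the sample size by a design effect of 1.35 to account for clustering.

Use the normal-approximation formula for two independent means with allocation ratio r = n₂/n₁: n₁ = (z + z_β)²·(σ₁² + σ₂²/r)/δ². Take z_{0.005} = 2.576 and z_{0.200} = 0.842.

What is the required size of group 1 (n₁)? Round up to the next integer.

n₁ = (z_{α/2} + z_β)² · (σ₁² + σ₂²/r) / δ²
   = (2.576 + 0.842)² · (2.1² + 2.3²/1.5) / 1.4²
   = 11.6827 · (4.41 + 3.5267) / 1.96
   = 11.6827 · 7.9367 / 1.96
   = 47.31
Design effect: 1.35 × 47.31 = 63.86.
Round up → n₁ = 64; n₂ = r·n₁ = 1.5 × 64 = 96.

n₁ = 64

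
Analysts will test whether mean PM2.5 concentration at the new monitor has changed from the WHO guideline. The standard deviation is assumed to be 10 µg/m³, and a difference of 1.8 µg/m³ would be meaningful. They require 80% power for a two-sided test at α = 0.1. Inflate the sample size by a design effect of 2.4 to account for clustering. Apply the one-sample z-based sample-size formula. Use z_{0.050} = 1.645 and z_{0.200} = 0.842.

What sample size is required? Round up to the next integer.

n = (z_{α/2} + z_β)² · σ² / δ²
  = (1.645 + 0.842)² · 10² / 1.8²
  = 6.1852 · 100 / 3.24
  = 190.90
Design effect: 2.4 × 190.90 = 458.16.
Round up → n = 459.

n = 459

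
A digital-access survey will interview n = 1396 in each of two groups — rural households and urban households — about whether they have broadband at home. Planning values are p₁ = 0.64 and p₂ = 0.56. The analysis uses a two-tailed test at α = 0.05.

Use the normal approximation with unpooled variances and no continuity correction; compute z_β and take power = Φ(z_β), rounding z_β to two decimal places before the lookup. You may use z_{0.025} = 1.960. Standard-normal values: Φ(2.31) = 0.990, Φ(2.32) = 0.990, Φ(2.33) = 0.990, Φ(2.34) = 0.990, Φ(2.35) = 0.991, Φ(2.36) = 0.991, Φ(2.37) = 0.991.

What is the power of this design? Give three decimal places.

z_β = |p₁−p₂|·√(n/[p₁q₁+p₂q₂]) − z_{α/2}
    = 0.08 · √(1396/0.4768) − 1.960
    = 0.08 · 54.1096 − 1.960
    = 4.3288 − 1.960 = 2.3688 → 2.37
Power = Φ(2.37) = 0.991.

Power ≈ 0.991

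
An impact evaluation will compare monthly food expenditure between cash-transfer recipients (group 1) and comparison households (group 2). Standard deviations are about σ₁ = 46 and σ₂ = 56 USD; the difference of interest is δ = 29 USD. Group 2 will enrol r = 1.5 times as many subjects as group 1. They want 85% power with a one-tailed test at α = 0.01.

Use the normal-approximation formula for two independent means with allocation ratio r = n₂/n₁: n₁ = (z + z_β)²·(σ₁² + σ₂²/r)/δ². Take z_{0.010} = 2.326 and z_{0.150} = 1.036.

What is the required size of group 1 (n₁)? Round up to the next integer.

n₁ = 57

n₁ = (z_α + z_β)² · (σ₁² + σ₂²/r) / δ²
   = (2.326 + 1.036)² · (46² + 56²/1.5) / 29²
   = 11.3030 · (2116 + 2090.7) / 841
   = 11.3030 · 4206.7 / 841
   = 56.54
Round up → n₁ = 57; n₂ = r·n₁ = 1.5 × 57 = 86.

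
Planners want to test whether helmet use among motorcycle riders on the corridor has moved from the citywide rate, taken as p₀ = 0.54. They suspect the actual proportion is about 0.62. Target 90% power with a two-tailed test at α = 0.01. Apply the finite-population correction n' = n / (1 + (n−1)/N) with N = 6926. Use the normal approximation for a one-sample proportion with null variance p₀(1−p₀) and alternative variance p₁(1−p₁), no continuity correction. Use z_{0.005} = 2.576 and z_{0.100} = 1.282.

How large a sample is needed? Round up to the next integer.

n = 525

n = [z_{α/2}·√(p₀q₀) + z_β·√(p₁q₁)]² / (p₁ − p₀)²
  = [2.576·√(0.54·0.46) + 1.282·√(0.62·0.38)]² / (0.08)²
  = [2.576·0.4984 + 1.282·0.4854]² / 0.0064
  = [1.9061]² / 0.0064
  = 567.71
Finite-population correction (N = 6926): 567.71 / (1 + (567.71 − 1)/6926) = 524.77.
Round up → n = 525.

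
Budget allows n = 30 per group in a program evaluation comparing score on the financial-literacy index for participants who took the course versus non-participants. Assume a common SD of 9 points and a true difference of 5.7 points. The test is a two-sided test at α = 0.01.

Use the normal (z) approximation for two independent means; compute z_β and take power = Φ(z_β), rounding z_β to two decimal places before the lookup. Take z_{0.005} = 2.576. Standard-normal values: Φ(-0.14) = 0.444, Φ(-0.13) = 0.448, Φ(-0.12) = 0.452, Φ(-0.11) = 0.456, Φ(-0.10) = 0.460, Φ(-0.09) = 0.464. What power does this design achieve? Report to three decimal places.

z_β = δ·√(n/(σ₁²+σ₂²)) − z_{α/2}
    = 5.7 · √(30/162) − 2.576
    = 5.7 · 0.43033 − 2.576
    = 2.4529 − 2.576 = -0.1231 → -0.12
Power = Φ(-0.12) = 0.452.

Power ≈ 0.452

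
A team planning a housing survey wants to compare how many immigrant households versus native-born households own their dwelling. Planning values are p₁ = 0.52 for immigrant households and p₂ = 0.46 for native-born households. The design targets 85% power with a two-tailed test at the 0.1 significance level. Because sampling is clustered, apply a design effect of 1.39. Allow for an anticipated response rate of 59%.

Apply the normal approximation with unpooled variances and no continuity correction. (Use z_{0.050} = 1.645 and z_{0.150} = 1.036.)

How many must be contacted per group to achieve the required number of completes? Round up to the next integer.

n = (z_{α/2} + z_β)² · [p₁(1−p₁) + p₂(1−p₂)] / (p₁ − p₂)²
  = (1.645 + 1.036)² · (0.52·0.48 + 0.46·0.54) / (0.06)²
  = (2.681)² · (0.2496 + 0.2484) / 0.0036
  = 7.1878 · 0.4980 / 0.0036
  = 994.31
Design effect: 1.39 × 994.31 = 1382.09.
Adjust for 59% response: 1382.09 / 0.59 = 2342.52.
Round up → n = 2343 per group.

n = 2343 per group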